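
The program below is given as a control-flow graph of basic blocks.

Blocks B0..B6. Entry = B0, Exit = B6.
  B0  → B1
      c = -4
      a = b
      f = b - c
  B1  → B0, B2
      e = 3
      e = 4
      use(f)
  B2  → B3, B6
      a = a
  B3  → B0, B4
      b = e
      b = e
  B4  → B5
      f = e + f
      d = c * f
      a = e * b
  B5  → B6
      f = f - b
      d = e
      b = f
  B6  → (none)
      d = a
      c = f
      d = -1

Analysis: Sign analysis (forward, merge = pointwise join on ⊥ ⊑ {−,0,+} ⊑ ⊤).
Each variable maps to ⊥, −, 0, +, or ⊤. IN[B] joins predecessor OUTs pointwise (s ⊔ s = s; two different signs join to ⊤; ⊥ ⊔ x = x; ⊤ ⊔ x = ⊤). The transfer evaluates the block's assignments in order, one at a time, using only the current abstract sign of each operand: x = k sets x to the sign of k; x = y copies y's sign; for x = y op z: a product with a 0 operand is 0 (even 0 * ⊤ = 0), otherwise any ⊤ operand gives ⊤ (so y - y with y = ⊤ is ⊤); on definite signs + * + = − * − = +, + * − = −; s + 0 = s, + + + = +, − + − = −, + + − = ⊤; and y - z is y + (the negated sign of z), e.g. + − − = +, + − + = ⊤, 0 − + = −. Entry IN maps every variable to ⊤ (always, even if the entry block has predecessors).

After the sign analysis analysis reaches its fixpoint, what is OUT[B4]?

Converged values:
  B0:  IN=(all ⊤)  OUT={c:-; rest ⊤}
  B1:  IN={c:-; rest ⊤}  OUT={c:-, e:+; rest ⊤}
  B2:  IN={c:-, e:+; rest ⊤}  OUT={c:-, e:+; rest ⊤}
  B3:  IN={c:-, e:+; rest ⊤}  OUT={b:+, c:-, e:+; rest ⊤}
  B4:  IN={b:+, c:-, e:+; rest ⊤}  OUT={a:+, b:+, c:-, e:+; rest ⊤}
  B5:  IN={a:+, b:+, c:-, e:+; rest ⊤}  OUT={a:+, c:-, d:+, e:+; rest ⊤}
  B6:  IN={c:-, e:+; rest ⊤}  OUT={d:-, e:+; rest ⊤}

Merge at B4: IN[B4] = OUT[B3] = {a: ⊤, b: +, c: -, d: ⊤, e: +, f: ⊤}
Applying B4's transfer function to that IN value gives OUT[B4] (row B4 above).

Answer: {a: +, b: +, c: -, d: ⊤, e: +, f: ⊤}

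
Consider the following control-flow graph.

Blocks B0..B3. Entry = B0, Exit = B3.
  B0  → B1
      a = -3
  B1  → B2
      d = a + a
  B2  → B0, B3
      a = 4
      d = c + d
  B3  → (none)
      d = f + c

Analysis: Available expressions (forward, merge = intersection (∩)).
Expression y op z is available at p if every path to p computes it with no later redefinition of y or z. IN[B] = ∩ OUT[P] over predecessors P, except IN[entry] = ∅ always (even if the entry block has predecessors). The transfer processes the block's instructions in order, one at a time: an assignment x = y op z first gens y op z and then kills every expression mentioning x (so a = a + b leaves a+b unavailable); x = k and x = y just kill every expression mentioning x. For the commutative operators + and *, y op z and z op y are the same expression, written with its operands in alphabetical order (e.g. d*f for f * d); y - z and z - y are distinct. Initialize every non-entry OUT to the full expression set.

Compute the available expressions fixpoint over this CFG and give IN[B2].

Converged values:
  B0:   IN={}   OUT={}
  B1:   IN={}   OUT={a+a}
  B2:   IN={a+a}   OUT={}
  B3:   IN={}   OUT={c+f}

Merge at B2: IN[B2] = OUT[B1] = {a+a}

Answer: {a+a}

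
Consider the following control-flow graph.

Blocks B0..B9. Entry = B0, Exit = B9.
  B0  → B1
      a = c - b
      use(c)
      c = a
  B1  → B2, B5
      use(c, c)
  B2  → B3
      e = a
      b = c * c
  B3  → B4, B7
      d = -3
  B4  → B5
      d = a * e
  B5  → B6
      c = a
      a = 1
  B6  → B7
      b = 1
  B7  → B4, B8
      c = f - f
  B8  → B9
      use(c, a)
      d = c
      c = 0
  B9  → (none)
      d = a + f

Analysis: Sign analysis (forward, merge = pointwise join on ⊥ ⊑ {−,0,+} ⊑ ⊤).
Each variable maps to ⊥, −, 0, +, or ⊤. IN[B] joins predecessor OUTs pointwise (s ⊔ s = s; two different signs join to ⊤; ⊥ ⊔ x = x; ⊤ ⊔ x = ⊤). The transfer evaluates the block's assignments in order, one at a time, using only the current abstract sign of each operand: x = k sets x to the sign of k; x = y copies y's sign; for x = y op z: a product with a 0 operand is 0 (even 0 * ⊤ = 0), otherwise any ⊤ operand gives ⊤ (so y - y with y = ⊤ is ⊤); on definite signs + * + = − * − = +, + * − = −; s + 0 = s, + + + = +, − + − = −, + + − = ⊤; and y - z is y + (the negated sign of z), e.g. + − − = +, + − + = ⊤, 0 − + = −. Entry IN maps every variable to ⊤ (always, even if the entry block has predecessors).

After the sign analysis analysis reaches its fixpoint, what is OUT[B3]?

Answer: {a: ⊤, b: ⊤, c: ⊤, d: -, e: ⊤, f: ⊤}

Derivation:
Per-block solution:
  B0: | IN=(all ⊤) | OUT=(all ⊤)
  B1: | IN=(all ⊤) | OUT=(all ⊤)
  B2: | IN=(all ⊤) | OUT=(all ⊤)
  B3: | IN=(all ⊤) | OUT={d:-; rest ⊤}
  B4: | IN=(all ⊤) | OUT=(all ⊤)
  B5: | IN=(all ⊤) | OUT={a:+; rest ⊤}
  B6: | IN={a:+; rest ⊤} | OUT={a:+, b:+; rest ⊤}
  B7: | IN=(all ⊤) | OUT=(all ⊤)
  B8: | IN=(all ⊤) | OUT={c:0; rest ⊤}
  B9: | IN={c:0; rest ⊤} | OUT={c:0; rest ⊤}

Merge at B3: IN[B3] = OUT[B2] = {a: ⊤, b: ⊤, c: ⊤, d: ⊤, e: ⊤, f: ⊤}
Applying B3's transfer function to that IN value gives OUT[B3] (row B3 above).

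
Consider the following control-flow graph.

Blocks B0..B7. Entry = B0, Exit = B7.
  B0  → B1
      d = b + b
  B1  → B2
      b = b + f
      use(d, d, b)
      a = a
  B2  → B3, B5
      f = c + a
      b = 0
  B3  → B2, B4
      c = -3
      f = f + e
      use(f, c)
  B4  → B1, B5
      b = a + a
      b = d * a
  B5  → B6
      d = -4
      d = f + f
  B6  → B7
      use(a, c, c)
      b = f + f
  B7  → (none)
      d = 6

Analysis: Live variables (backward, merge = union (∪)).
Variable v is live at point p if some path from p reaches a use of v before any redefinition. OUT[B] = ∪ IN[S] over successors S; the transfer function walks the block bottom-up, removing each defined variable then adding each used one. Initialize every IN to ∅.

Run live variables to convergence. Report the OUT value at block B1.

Per-block solution:
  B0:   IN={a, b, c, e, f}   OUT={a, b, c, d, e, f}
  B1:   IN={a, b, c, d, e, f}   OUT={a, c, d, e}
  B2:   IN={a, c, d, e}   OUT={a, c, d, e, f}
  B3:   IN={a, d, e, f}   OUT={a, c, d, e, f}
  B4:   IN={a, c, d, e, f}   OUT={a, b, c, d, e, f}
  B5:   IN={a, c, f}   OUT={a, c, f}
  B6:   IN={a, c, f}   OUT={}
  B7:   IN={}   OUT={}

Merge at B1: OUT[B1] = IN[B2] = {a, c, d, e}

Answer: {a, c, d, e}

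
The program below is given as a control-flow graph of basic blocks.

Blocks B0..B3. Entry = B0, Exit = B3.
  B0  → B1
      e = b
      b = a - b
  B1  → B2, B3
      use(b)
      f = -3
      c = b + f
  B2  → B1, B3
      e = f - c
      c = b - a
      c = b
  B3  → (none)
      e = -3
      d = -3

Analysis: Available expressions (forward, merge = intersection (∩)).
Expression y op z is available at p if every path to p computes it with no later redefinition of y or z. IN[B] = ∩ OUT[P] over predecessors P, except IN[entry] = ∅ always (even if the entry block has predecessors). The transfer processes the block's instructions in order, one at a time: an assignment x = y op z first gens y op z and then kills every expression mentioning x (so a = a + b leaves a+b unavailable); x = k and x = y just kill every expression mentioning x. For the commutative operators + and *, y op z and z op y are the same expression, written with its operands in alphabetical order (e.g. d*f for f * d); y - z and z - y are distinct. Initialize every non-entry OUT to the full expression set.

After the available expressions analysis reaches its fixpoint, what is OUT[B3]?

Per-block solution:
  B0: | IN={} | OUT={}
  B1: | IN={} | OUT={b+f}
  B2: | IN={b+f} | OUT={b+f, b-a}
  B3: | IN={b+f} | OUT={b+f}

Merge at B3: IN[B3] = OUT[B1] ∩ OUT[B2] = {b+f}
Applying B3's transfer function to that IN value gives OUT[B3] (row B3 above).

Answer: {b+f}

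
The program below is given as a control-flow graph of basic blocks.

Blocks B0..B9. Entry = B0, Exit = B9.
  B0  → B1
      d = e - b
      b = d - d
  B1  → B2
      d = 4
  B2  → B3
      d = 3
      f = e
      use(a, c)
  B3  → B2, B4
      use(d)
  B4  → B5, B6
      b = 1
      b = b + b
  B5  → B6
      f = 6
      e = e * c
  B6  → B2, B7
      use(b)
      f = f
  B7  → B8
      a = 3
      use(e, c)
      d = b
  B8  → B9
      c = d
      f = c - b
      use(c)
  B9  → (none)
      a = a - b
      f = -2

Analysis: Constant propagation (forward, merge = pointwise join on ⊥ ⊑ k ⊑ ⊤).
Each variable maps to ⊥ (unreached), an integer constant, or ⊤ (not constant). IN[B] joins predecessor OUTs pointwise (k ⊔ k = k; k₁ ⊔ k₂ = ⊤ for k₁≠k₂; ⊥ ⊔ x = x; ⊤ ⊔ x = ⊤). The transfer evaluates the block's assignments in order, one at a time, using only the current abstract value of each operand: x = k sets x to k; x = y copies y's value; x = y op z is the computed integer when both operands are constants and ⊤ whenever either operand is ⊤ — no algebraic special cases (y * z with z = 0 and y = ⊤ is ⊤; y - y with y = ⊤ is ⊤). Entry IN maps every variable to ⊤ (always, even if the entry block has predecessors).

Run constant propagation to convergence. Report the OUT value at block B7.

Fixpoint table:
  B0:   IN=(all ⊤)   OUT=(all ⊤)
  B1:   IN=(all ⊤)   OUT={d:4; rest ⊤}
  B2:   IN=(all ⊤)   OUT={d:3; rest ⊤}
  B3:   IN={d:3; rest ⊤}   OUT={d:3; rest ⊤}
  B4:   IN={d:3; rest ⊤}   OUT={b:2, d:3; rest ⊤}
  B5:   IN={b:2, d:3; rest ⊤}   OUT={b:2, d:3, f:6; rest ⊤}
  B6:   IN={b:2, d:3; rest ⊤}   OUT={b:2, d:3; rest ⊤}
  B7:   IN={b:2, d:3; rest ⊤}   OUT={a:3, b:2, d:2; rest ⊤}
  B8:   IN={a:3, b:2, d:2; rest ⊤}   OUT={a:3, b:2, c:2, d:2, f:0; rest ⊤}
  B9:   IN={a:3, b:2, c:2, d:2, f:0; rest ⊤}   OUT={a:1, b:2, c:2, d:2, f:-2; rest ⊤}

Merge at B7: IN[B7] = OUT[B6] = {a: ⊤, b: 2, c: ⊤, d: 3, e: ⊤, f: ⊤}
Applying B7's transfer function to that IN value gives OUT[B7] (row B7 above).

Answer: {a: 3, b: 2, c: ⊤, d: 2, e: ⊤, f: ⊤}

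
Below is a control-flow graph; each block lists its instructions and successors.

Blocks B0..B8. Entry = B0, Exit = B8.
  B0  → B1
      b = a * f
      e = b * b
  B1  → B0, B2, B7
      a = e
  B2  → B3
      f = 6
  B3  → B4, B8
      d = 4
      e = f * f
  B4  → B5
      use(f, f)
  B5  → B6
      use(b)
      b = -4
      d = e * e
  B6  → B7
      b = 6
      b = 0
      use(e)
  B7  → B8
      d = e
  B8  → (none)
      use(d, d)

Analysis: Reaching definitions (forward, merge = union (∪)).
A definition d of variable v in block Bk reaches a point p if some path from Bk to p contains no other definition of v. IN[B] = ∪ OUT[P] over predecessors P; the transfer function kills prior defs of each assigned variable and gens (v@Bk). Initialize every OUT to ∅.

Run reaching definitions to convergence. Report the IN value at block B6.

Converged values:
  B0:  IN={a@B1, b@B0, e@B0}  OUT={a@B1, b@B0, e@B0}
  B1:  IN={a@B1, b@B0, e@B0}  OUT={a@B1, b@B0, e@B0}
  B2:  IN={a@B1, b@B0, e@B0}  OUT={a@B1, b@B0, e@B0, f@B2}
  B3:  IN={a@B1, b@B0, e@B0, f@B2}  OUT={a@B1, b@B0, d@B3, e@B3, f@B2}
  B4:  IN={a@B1, b@B0, d@B3, e@B3, f@B2}  OUT={a@B1, b@B0, d@B3, e@B3, f@B2}
  B5:  IN={a@B1, b@B0, d@B3, e@B3, f@B2}  OUT={a@B1, b@B5, d@B5, e@B3, f@B2}
  B6:  IN={a@B1, b@B5, d@B5, e@B3, f@B2}  OUT={a@B1, b@B6, d@B5, e@B3, f@B2}
  B7:  IN={a@B1, b@B0, b@B6, d@B5, e@B0, e@B3, f@B2}  OUT={a@B1, b@B0, b@B6, d@B7, e@B0, e@B3, f@B2}
  B8:  IN={a@B1, b@B0, b@B6, d@B3, d@B7, e@B0, e@B3, f@B2}  OUT={a@B1, b@B0, b@B6, d@B3, d@B7, e@B0, e@B3, f@B2}

Merge at B6: IN[B6] = OUT[B5] = {a@B1, b@B5, d@B5, e@B3, f@B2}

Answer: {a@B1, b@B5, d@B5, e@B3, f@B2}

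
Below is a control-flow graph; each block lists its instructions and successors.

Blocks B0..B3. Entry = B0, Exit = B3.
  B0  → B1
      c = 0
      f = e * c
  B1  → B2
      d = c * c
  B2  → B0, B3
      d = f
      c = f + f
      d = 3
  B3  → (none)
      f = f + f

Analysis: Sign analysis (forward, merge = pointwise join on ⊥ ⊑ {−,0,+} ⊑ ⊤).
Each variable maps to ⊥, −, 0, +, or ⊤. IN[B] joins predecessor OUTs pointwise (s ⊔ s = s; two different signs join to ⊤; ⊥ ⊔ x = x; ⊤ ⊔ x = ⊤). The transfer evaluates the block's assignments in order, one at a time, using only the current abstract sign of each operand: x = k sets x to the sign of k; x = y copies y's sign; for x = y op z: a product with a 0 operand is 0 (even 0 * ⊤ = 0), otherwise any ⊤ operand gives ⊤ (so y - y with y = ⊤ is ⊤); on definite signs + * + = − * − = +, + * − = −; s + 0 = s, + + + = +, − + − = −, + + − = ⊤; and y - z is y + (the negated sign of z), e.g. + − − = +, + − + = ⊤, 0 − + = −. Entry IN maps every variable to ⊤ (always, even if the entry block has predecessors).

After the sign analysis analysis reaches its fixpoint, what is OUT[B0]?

Answer: {a: ⊤, b: ⊤, c: 0, d: ⊤, e: ⊤, f: 0}

Derivation:
Fixpoint table:
  B0:   IN=(all ⊤)   OUT={c:0, f:0; rest ⊤}
  B1:   IN={c:0, f:0; rest ⊤}   OUT={c:0, d:0, f:0; rest ⊤}
  B2:   IN={c:0, d:0, f:0; rest ⊤}   OUT={c:0, d:+, f:0; rest ⊤}
  B3:   IN={c:0, d:+, f:0; rest ⊤}   OUT={c:0, d:+, f:0; rest ⊤}

Merge at B0 (entry node, so the boundary value (all ⊤) is joined with the incoming edge(s)): IN[B0] = (all ⊤) ⊔ OUT[B2] = {a: ⊤, b: ⊤, c: ⊤, d: ⊤, e: ⊤, f: ⊤}
Applying B0's transfer function to that IN value gives OUT[B0] (row B0 above).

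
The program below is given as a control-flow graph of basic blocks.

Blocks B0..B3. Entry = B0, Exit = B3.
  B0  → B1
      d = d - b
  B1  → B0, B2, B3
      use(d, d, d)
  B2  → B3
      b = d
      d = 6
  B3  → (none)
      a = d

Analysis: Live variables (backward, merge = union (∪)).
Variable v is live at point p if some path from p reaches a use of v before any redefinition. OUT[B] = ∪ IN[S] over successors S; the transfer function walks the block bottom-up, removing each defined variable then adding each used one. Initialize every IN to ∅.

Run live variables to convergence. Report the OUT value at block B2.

Answer: {d}

Trace:
Per-block solution:
  B0:   IN={b, d}   OUT={b, d}
  B1:   IN={b, d}   OUT={b, d}
  B2:   IN={d}   OUT={d}
  B3:   IN={d}   OUT={}

Merge at B2: OUT[B2] = IN[B3] = {d}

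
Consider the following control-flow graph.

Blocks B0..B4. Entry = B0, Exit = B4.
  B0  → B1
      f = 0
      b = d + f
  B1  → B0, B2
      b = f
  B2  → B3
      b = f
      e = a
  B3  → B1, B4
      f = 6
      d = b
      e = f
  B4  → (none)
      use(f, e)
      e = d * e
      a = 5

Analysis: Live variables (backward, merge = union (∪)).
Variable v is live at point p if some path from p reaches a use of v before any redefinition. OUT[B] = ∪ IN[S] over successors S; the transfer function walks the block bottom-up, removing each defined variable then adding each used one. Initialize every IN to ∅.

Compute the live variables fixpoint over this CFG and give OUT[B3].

Answer: {a, d, e, f}

Working:
Fixpoint table:
  B0: | IN={a, d} | OUT={a, d, f}
  B1: | IN={a, d, f} | OUT={a, d, f}
  B2: | IN={a, f} | OUT={a, b}
  B3: | IN={a, b} | OUT={a, d, e, f}
  B4: | IN={d, e, f} | OUT={}

Merge at B3: OUT[B3] = IN[B1] ⊔ IN[B4] = {a, d, e, f}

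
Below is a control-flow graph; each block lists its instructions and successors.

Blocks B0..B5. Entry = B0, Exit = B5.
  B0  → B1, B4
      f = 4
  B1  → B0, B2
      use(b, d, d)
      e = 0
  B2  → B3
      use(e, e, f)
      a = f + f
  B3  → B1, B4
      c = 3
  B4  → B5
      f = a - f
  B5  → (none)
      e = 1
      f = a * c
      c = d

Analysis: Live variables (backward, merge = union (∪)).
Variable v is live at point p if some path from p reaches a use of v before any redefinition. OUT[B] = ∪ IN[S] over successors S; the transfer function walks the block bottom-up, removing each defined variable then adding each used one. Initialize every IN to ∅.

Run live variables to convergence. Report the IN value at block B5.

Per-block solution:
  B0:  IN={a, b, c, d}  OUT={a, b, c, d, f}
  B1:  IN={a, b, c, d, f}  OUT={a, b, c, d, e, f}
  B2:  IN={b, d, e, f}  OUT={a, b, d, f}
  B3:  IN={a, b, d, f}  OUT={a, b, c, d, f}
  B4:  IN={a, c, d, f}  OUT={a, c, d}
  B5:  IN={a, c, d}  OUT={}

B5 is the boundary node: OUT[B5] = {}
Applying B5's transfer function to that OUT value gives IN[B5] (row B5 above).

Answer: {a, c, d}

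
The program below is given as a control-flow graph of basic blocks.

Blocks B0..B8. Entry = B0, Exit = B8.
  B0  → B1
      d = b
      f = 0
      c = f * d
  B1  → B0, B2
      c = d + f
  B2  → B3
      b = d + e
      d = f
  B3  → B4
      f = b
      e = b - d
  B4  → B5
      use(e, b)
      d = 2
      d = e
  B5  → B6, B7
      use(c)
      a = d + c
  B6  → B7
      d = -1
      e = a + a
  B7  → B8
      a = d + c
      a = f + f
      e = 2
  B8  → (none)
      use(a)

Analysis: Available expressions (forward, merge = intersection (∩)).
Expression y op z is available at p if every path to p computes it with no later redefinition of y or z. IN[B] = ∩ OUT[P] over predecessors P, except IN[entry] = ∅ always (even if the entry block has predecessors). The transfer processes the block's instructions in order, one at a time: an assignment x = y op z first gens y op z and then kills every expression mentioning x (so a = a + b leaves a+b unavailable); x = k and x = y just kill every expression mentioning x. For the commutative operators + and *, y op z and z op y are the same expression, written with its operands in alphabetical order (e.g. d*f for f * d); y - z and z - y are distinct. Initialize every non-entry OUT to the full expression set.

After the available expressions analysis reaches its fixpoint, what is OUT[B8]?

Per-block solution:
  B0: | IN={} | OUT={d*f}
  B1: | IN={d*f} | OUT={d*f, d+f}
  B2: | IN={d*f, d+f} | OUT={}
  B3: | IN={} | OUT={b-d}
  B4: | IN={b-d} | OUT={}
  B5: | IN={} | OUT={c+d}
  B6: | IN={c+d} | OUT={a+a}
  B7: | IN={} | OUT={c+d, f+f}
  B8: | IN={c+d, f+f} | OUT={c+d, f+f}

Merge at B8: IN[B8] = OUT[B7] = {c+d, f+f}
Applying B8's transfer function to that IN value gives OUT[B8] (row B8 above).

Answer: {c+d, f+f}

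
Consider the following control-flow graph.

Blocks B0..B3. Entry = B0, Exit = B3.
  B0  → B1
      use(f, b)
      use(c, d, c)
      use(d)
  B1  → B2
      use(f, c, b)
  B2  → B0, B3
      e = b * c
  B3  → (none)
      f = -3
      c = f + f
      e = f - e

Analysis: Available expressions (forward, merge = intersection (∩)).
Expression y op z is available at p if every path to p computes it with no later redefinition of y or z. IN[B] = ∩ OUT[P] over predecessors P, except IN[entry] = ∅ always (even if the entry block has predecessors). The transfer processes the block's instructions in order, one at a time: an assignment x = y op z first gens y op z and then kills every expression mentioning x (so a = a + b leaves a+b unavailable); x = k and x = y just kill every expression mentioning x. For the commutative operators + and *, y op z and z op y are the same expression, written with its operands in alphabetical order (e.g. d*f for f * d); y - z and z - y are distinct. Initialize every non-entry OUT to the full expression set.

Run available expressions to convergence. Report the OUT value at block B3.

Answer: {f+f}

Derivation:
Per-block solution:
  B0:  IN={}  OUT={}
  B1:  IN={}  OUT={}
  B2:  IN={}  OUT={b*c}
  B3:  IN={b*c}  OUT={f+f}

Merge at B3: IN[B3] = OUT[B2] = {b*c}
Applying B3's transfer function to that IN value gives OUT[B3] (row B3 above).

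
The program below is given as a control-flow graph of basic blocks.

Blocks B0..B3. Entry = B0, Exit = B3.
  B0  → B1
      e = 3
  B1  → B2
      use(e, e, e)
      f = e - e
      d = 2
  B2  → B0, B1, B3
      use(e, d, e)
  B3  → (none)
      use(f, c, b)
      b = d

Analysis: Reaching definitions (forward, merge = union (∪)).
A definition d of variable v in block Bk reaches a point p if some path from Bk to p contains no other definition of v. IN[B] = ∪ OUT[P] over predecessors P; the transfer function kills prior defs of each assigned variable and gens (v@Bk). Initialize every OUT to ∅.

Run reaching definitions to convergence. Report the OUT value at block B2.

Answer: {d@B1, e@B0, f@B1}

Derivation:
Fixpoint table:
  B0: | IN={d@B1, e@B0, f@B1} | OUT={d@B1, e@B0, f@B1}
  B1: | IN={d@B1, e@B0, f@B1} | OUT={d@B1, e@B0, f@B1}
  B2: | IN={d@B1, e@B0, f@B1} | OUT={d@B1, e@B0, f@B1}
  B3: | IN={d@B1, e@B0, f@B1} | OUT={b@B3, d@B1, e@B0, f@B1}

Merge at B2: IN[B2] = OUT[B1] = {d@B1, e@B0, f@B1}
Applying B2's transfer function to that IN value gives OUT[B2] (row B2 above).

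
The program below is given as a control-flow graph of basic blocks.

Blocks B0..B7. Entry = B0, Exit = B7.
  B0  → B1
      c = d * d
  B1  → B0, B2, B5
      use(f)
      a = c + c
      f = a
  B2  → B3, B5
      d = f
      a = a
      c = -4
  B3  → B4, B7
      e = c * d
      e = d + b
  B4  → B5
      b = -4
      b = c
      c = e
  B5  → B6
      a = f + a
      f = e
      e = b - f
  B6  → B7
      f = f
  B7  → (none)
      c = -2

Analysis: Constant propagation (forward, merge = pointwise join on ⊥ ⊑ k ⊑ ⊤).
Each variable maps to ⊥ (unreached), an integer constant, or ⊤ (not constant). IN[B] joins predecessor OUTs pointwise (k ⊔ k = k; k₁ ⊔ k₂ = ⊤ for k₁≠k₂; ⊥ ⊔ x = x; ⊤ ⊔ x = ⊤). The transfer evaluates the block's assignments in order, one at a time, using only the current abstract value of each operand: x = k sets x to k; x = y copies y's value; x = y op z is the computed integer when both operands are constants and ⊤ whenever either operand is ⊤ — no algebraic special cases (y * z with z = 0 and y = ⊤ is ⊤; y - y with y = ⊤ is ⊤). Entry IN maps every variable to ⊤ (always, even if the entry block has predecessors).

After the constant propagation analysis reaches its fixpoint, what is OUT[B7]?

Answer: {a: ⊤, b: ⊤, c: -2, d: ⊤, e: ⊤, f: ⊤}

Derivation:
Converged values:
  B0:  IN=(all ⊤)  OUT=(all ⊤)
  B1:  IN=(all ⊤)  OUT=(all ⊤)
  B2:  IN=(all ⊤)  OUT={c:-4; rest ⊤}
  B3:  IN={c:-4; rest ⊤}  OUT={c:-4; rest ⊤}
  B4:  IN={c:-4; rest ⊤}  OUT={b:-4; rest ⊤}
  B5:  IN=(all ⊤)  OUT=(all ⊤)
  B6:  IN=(all ⊤)  OUT=(all ⊤)
  B7:  IN=(all ⊤)  OUT={c:-2; rest ⊤}

Merge at B7: IN[B7] = OUT[B3] ⊔ OUT[B6] = {a: ⊤, b: ⊤, c: ⊤, d: ⊤, e: ⊤, f: ⊤}
Applying B7's transfer function to that IN value gives OUT[B7] (row B7 above).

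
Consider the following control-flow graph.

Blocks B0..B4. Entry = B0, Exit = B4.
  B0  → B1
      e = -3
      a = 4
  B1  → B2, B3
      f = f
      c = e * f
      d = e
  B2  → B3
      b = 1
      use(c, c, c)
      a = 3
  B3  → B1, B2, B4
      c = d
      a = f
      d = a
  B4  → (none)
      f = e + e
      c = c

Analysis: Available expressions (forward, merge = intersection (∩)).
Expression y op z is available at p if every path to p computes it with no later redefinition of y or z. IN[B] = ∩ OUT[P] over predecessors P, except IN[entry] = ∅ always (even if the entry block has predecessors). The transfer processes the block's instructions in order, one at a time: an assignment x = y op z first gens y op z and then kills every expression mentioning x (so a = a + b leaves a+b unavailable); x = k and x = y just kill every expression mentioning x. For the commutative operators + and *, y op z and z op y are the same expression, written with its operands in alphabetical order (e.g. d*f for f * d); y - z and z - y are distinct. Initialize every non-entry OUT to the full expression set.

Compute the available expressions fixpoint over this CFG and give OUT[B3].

Converged values:
  B0:   IN={}   OUT={}
  B1:   IN={}   OUT={e*f}
  B2:   IN={e*f}   OUT={e*f}
  B3:   IN={e*f}   OUT={e*f}
  B4:   IN={e*f}   OUT={e+e}

Merge at B3: IN[B3] = OUT[B1] ∩ OUT[B2] = {e*f}
Applying B3's transfer function to that IN value gives OUT[B3] (row B3 above).

Answer: {e*f}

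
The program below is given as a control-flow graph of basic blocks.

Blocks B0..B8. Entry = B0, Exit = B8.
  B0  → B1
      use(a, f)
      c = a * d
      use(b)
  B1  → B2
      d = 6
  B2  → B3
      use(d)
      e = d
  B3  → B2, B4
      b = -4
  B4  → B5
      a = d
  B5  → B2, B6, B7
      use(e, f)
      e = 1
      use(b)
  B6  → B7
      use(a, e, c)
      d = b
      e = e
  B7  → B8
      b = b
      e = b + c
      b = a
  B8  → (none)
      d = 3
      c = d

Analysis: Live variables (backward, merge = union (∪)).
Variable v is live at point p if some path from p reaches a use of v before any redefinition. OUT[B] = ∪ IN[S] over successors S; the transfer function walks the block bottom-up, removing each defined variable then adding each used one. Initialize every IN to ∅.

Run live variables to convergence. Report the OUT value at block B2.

Fixpoint table:
  B0: | IN={a, b, d, f} | OUT={c, f}
  B1: | IN={c, f} | OUT={c, d, f}
  B2: | IN={c, d, f} | OUT={c, d, e, f}
  B3: | IN={c, d, e, f} | OUT={b, c, d, e, f}
  B4: | IN={b, c, d, e, f} | OUT={a, b, c, d, e, f}
  B5: | IN={a, b, c, d, e, f} | OUT={a, b, c, d, e, f}
  B6: | IN={a, b, c, e} | OUT={a, b, c}
  B7: | IN={a, b, c} | OUT={}
  B8: | IN={} | OUT={}

Merge at B2: OUT[B2] = IN[B3] = {c, d, e, f}

Answer: {c, d, e, f}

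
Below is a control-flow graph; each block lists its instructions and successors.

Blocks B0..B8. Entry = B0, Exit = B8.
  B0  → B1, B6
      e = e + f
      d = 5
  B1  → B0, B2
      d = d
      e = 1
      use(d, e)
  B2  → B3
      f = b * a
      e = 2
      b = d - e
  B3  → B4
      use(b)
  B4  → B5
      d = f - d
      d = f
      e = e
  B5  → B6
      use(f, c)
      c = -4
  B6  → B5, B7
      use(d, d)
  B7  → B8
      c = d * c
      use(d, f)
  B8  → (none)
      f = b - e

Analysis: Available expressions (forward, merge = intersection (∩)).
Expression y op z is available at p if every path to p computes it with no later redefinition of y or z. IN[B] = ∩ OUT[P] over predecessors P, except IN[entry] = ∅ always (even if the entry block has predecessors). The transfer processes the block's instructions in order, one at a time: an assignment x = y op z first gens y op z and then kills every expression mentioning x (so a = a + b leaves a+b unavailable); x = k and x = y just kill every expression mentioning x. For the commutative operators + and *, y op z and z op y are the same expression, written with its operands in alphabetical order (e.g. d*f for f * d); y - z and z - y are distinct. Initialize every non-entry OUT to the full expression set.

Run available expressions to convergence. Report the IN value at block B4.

Converged values:
  B0: | IN={} | OUT={}
  B1: | IN={} | OUT={}
  B2: | IN={} | OUT={d-e}
  B3: | IN={d-e} | OUT={d-e}
  B4: | IN={d-e} | OUT={}
  B5: | IN={} | OUT={}
  B6: | IN={} | OUT={}
  B7: | IN={} | OUT={}
  B8: | IN={} | OUT={b-e}

Merge at B4: IN[B4] = OUT[B3] = {d-e}

Answer: {d-e}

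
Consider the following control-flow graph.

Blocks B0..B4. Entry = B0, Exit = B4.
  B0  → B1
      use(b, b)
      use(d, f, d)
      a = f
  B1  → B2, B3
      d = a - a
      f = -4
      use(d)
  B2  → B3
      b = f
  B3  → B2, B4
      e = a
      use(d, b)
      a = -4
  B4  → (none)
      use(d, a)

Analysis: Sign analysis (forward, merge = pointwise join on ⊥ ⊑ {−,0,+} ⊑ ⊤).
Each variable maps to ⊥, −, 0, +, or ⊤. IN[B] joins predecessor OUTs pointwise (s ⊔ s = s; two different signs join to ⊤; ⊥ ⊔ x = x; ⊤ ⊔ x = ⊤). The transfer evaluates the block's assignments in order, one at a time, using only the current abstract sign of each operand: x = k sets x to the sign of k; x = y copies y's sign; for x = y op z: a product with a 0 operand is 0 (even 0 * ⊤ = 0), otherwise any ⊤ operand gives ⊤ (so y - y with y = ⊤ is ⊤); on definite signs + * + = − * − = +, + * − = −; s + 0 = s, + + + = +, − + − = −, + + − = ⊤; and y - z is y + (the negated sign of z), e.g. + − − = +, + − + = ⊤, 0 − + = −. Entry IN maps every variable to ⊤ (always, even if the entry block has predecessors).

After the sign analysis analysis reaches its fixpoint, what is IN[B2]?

Answer: {a: ⊤, b: ⊤, c: ⊤, d: ⊤, e: ⊤, f: -}

Trace:
Converged values:
  B0:   IN=(all ⊤)   OUT=(all ⊤)
  B1:   IN=(all ⊤)   OUT={f:-; rest ⊤}
  B2:   IN={f:-; rest ⊤}   OUT={b:-, f:-; rest ⊤}
  B3:   IN={f:-; rest ⊤}   OUT={a:-, f:-; rest ⊤}
  B4:   IN={a:-, f:-; rest ⊤}   OUT={a:-, f:-; rest ⊤}

Merge at B2: IN[B2] = OUT[B1] ⊔ OUT[B3] = {a: ⊤, b: ⊤, c: ⊤, d: ⊤, e: ⊤, f: -}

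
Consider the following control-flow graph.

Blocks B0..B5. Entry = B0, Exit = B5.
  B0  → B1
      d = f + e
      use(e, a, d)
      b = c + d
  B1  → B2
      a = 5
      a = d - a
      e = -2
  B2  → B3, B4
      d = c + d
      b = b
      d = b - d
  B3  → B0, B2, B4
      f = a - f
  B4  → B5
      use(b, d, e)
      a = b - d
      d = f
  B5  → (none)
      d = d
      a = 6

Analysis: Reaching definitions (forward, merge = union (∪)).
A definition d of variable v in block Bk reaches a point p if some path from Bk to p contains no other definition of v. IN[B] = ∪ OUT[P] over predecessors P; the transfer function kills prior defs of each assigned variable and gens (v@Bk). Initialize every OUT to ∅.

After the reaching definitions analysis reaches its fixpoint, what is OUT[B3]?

Answer: {a@B1, b@B2, d@B2, e@B1, f@B3}

Working:
Per-block solution:
  B0: | IN={a@B1, b@B2, d@B2, e@B1, f@B3} | OUT={a@B1, b@B0, d@B0, e@B1, f@B3}
  B1: | IN={a@B1, b@B0, d@B0, e@B1, f@B3} | OUT={a@B1, b@B0, d@B0, e@B1, f@B3}
  B2: | IN={a@B1, b@B0, b@B2, d@B0, d@B2, e@B1, f@B3} | OUT={a@B1, b@B2, d@B2, e@B1, f@B3}
  B3: | IN={a@B1, b@B2, d@B2, e@B1, f@B3} | OUT={a@B1, b@B2, d@B2, e@B1, f@B3}
  B4: | IN={a@B1, b@B2, d@B2, e@B1, f@B3} | OUT={a@B4, b@B2, d@B4, e@B1, f@B3}
  B5: | IN={a@B4, b@B2, d@B4, e@B1, f@B3} | OUT={a@B5, b@B2, d@B5, e@B1, f@B3}

Merge at B3: IN[B3] = OUT[B2] = {a@B1, b@B2, d@B2, e@B1, f@B3}
Applying B3's transfer function to that IN value gives OUT[B3] (row B3 above).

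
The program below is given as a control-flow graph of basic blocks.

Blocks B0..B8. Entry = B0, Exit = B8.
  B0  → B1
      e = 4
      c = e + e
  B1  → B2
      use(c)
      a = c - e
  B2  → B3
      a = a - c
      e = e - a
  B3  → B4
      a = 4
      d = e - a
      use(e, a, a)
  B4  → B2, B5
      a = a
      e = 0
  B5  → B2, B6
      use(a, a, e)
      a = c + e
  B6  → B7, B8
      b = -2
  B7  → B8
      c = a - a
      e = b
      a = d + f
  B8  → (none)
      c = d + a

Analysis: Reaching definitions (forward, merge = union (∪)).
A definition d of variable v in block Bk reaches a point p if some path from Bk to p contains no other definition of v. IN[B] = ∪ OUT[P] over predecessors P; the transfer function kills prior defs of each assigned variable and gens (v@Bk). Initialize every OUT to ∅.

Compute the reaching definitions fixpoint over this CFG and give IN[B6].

Fixpoint table:
  B0:  IN={}  OUT={c@B0, e@B0}
  B1:  IN={c@B0, e@B0}  OUT={a@B1, c@B0, e@B0}
  B2:  IN={a@B1, a@B4, a@B5, c@B0, d@B3, e@B0, e@B4}  OUT={a@B2, c@B0, d@B3, e@B2}
  B3:  IN={a@B2, c@B0, d@B3, e@B2}  OUT={a@B3, c@B0, d@B3, e@B2}
  B4:  IN={a@B3, c@B0, d@B3, e@B2}  OUT={a@B4, c@B0, d@B3, e@B4}
  B5:  IN={a@B4, c@B0, d@B3, e@B4}  OUT={a@B5, c@B0, d@B3, e@B4}
  B6:  IN={a@B5, c@B0, d@B3, e@B4}  OUT={a@B5, b@B6, c@B0, d@B3, e@B4}
  B7:  IN={a@B5, b@B6, c@B0, d@B3, e@B4}  OUT={a@B7, b@B6, c@B7, d@B3, e@B7}
  B8:  IN={a@B5, a@B7, b@B6, c@B0, c@B7, d@B3, e@B4, e@B7}  OUT={a@B5, a@B7, b@B6, c@B8, d@B3, e@B4, e@B7}

Merge at B6: IN[B6] = OUT[B5] = {a@B5, c@B0, d@B3, e@B4}

Answer: {a@B5, c@B0, d@B3, e@B4}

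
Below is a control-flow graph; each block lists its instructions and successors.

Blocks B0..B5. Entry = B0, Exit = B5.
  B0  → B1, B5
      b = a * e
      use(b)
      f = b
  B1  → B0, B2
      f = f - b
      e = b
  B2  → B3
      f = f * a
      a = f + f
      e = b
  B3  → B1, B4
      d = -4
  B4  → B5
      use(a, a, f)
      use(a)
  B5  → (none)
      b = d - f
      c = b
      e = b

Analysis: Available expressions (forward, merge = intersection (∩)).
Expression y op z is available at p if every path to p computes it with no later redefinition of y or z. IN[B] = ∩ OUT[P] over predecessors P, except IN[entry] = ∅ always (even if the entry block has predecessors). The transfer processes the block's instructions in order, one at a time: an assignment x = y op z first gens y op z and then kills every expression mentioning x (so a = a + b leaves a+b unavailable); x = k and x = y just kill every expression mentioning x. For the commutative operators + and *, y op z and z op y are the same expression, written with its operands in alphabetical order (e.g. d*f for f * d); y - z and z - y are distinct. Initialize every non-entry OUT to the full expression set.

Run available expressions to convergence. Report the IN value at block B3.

Per-block solution:
  B0:   IN={}   OUT={a*e}
  B1:   IN={}   OUT={}
  B2:   IN={}   OUT={f+f}
  B3:   IN={f+f}   OUT={f+f}
  B4:   IN={f+f}   OUT={f+f}
  B5:   IN={}   OUT={d-f}

Merge at B3: IN[B3] = OUT[B2] = {f+f}

Answer: {f+f}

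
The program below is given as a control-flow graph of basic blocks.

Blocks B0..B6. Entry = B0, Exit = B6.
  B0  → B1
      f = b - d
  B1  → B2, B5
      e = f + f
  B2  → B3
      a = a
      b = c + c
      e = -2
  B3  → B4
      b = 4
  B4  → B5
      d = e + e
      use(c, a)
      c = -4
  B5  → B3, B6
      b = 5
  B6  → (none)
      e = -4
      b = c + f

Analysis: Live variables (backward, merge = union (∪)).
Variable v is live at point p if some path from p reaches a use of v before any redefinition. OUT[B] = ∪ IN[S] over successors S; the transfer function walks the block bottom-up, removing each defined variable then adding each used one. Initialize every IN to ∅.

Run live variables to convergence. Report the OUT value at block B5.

Answer: {a, c, e, f}

Trace:
Fixpoint table:
  B0: | IN={a, b, c, d} | OUT={a, c, f}
  B1: | IN={a, c, f} | OUT={a, c, e, f}
  B2: | IN={a, c, f} | OUT={a, c, e, f}
  B3: | IN={a, c, e, f} | OUT={a, c, e, f}
  B4: | IN={a, c, e, f} | OUT={a, c, e, f}
  B5: | IN={a, c, e, f} | OUT={a, c, e, f}
  B6: | IN={c, f} | OUT={}

Merge at B5: OUT[B5] = IN[B3] ⊔ IN[B6] = {a, c, e, f}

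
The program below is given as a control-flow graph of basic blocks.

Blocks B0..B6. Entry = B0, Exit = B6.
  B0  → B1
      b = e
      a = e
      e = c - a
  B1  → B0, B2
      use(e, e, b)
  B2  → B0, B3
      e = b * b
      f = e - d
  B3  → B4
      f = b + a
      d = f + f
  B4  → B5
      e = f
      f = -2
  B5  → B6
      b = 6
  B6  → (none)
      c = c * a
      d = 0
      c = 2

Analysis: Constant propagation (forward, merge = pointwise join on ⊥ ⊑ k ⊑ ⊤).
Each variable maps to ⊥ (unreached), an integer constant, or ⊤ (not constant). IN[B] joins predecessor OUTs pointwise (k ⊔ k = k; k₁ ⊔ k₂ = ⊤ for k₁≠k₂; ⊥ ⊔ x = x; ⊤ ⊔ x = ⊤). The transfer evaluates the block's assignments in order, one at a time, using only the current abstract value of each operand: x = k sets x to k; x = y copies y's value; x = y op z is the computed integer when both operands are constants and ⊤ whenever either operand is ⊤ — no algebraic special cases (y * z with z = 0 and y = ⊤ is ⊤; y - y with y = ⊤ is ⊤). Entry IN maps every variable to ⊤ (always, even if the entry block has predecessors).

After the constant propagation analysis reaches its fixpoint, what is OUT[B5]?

Fixpoint table:
  B0: | IN=(all ⊤) | OUT=(all ⊤)
  B1: | IN=(all ⊤) | OUT=(all ⊤)
  B2: | IN=(all ⊤) | OUT=(all ⊤)
  B3: | IN=(all ⊤) | OUT=(all ⊤)
  B4: | IN=(all ⊤) | OUT={f:-2; rest ⊤}
  B5: | IN={f:-2; rest ⊤} | OUT={b:6, f:-2; rest ⊤}
  B6: | IN={b:6, f:-2; rest ⊤} | OUT={b:6, c:2, d:0, f:-2; rest ⊤}

Merge at B5: IN[B5] = OUT[B4] = {a: ⊤, b: ⊤, c: ⊤, d: ⊤, e: ⊤, f: -2}
Applying B5's transfer function to that IN value gives OUT[B5] (row B5 above).

Answer: {a: ⊤, b: 6, c: ⊤, d: ⊤, e: ⊤, f: -2}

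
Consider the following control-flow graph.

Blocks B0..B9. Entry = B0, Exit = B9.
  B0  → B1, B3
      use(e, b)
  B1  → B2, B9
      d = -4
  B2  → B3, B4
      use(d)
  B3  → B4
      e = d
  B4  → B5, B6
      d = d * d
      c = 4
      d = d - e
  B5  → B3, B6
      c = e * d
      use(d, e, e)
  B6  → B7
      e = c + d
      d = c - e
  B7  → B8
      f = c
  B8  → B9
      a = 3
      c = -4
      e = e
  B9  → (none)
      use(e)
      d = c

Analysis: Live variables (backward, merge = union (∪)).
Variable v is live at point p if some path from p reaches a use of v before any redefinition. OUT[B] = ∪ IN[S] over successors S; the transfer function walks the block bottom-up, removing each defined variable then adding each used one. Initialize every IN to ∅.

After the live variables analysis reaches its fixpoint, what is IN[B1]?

Per-block solution:
  B0:   IN={b, c, d, e}   OUT={c, d, e}
  B1:   IN={c, e}   OUT={c, d, e}
  B2:   IN={d, e}   OUT={d, e}
  B3:   IN={d}   OUT={d, e}
  B4:   IN={d, e}   OUT={c, d, e}
  B5:   IN={d, e}   OUT={c, d}
  B6:   IN={c, d}   OUT={c, e}
  B7:   IN={c, e}   OUT={e}
  B8:   IN={e}   OUT={c, e}
  B9:   IN={c, e}   OUT={}

Merge at B1: OUT[B1] = IN[B2] ⊔ IN[B9] = {c, d, e}
Applying B1's transfer function to that OUT value gives IN[B1] (row B1 above).

Answer: {c, e}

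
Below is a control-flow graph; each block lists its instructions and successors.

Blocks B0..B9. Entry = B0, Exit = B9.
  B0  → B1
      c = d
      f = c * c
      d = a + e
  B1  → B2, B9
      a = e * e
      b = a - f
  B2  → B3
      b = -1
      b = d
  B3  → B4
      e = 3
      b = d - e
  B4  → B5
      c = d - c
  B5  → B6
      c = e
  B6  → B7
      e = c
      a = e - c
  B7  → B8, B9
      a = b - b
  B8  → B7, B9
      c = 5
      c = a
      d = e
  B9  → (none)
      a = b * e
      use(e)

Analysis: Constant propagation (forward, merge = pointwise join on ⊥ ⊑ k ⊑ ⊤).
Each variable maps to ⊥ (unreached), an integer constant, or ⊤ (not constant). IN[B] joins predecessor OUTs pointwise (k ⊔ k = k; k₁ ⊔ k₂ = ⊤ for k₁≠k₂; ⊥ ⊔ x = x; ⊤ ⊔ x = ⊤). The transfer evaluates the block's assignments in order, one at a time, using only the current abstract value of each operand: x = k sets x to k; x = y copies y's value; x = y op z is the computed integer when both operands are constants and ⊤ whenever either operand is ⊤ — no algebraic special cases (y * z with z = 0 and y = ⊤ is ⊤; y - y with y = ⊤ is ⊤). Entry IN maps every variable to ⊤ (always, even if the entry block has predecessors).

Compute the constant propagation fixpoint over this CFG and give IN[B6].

Converged values:
  B0:  IN=(all ⊤)  OUT=(all ⊤)
  B1:  IN=(all ⊤)  OUT=(all ⊤)
  B2:  IN=(all ⊤)  OUT=(all ⊤)
  B3:  IN=(all ⊤)  OUT={e:3; rest ⊤}
  B4:  IN={e:3; rest ⊤}  OUT={e:3; rest ⊤}
  B5:  IN={e:3; rest ⊤}  OUT={c:3, e:3; rest ⊤}
  B6:  IN={c:3, e:3; rest ⊤}  OUT={a:0, c:3, e:3; rest ⊤}
  B7:  IN={e:3; rest ⊤}  OUT={e:3; rest ⊤}
  B8:  IN={e:3; rest ⊤}  OUT={d:3, e:3; rest ⊤}
  B9:  IN=(all ⊤)  OUT=(all ⊤)

Merge at B6: IN[B6] = OUT[B5] = {a: ⊤, b: ⊤, c: 3, d: ⊤, e: 3, f: ⊤}

Answer: {a: ⊤, b: ⊤, c: 3, d: ⊤, e: 3, f: ⊤}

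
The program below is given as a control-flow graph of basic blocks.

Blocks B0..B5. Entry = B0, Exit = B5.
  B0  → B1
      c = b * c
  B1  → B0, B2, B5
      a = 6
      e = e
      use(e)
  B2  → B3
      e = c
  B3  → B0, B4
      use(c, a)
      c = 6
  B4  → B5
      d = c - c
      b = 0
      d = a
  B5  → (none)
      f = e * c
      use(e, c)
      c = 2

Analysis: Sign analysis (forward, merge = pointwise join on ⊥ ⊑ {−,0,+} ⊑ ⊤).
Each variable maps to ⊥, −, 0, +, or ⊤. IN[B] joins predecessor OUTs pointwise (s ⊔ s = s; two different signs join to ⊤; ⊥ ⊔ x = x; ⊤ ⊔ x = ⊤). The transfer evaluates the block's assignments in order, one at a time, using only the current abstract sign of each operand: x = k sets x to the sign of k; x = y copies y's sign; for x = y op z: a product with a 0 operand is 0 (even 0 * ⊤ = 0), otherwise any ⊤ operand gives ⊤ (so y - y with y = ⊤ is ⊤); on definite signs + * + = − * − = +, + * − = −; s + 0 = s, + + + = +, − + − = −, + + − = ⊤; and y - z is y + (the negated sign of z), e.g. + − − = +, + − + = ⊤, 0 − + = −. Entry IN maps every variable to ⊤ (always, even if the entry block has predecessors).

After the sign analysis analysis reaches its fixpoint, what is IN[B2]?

Per-block solution:
  B0: | IN=(all ⊤) | OUT=(all ⊤)
  B1: | IN=(all ⊤) | OUT={a:+; rest ⊤}
  B2: | IN={a:+; rest ⊤} | OUT={a:+; rest ⊤}
  B3: | IN={a:+; rest ⊤} | OUT={a:+, c:+; rest ⊤}
  B4: | IN={a:+, c:+; rest ⊤} | OUT={a:+, b:0, c:+, d:+; rest ⊤}
  B5: | IN={a:+; rest ⊤} | OUT={a:+, c:+; rest ⊤}

Merge at B2: IN[B2] = OUT[B1] = {a: +, b: ⊤, c: ⊤, d: ⊤, e: ⊤, f: ⊤}

Answer: {a: +, b: ⊤, c: ⊤, d: ⊤, e: ⊤, f: ⊤}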